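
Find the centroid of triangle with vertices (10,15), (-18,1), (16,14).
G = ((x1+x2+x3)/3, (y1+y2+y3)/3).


Gx = (10- 18+16)/3 = 8/3 = 2.6667
Gy = (15+1+14)/3 = 30/3 = 10.0000

G = (2.6667, 10.0000)


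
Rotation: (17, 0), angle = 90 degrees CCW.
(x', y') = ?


cos(90) = 0, sin(90) = 1
x' = 17*0 - 0*1 = 0
y' = 17*1 + 0*0 = 17

(0, 17)


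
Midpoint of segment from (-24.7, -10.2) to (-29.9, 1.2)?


Mx = (-24.7 - 29.9)/2 = -54.6/2 = -27.3000
My = (-10.2 + 1.2)/2 = -9.0/2 = -4.5000

(-27.3000, -4.5000)


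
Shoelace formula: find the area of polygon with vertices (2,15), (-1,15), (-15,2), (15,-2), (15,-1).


sum(xi*y_{i+1}) = 2*15 - 1*2 - 15*(-2) + 15*(-1) + 15*15 = 268
sum(yi*x_{i+1}) = 15*(-1) + 15*(-15) + 2*15 - 2*15 - 1*2 = -242
Area = |268 + 242|/2 = 510/2 = 255.0000

255.0000 sq units


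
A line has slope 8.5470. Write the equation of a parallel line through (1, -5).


Parallel lines have equal slopes.
m2 = 8.5470
b2 = -5 - 8.5470*1 = -13.5470

y = 8.5470x - 13.5470


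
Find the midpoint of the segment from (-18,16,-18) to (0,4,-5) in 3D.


Mx = (-18+0)/2 = -9.0000
My = (16+4)/2 = 10.0000
Mz = (-18- 5)/2 = -11.5000

M = (-9.0000, 10.0000, -11.5000)


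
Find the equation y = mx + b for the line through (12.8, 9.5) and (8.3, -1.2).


m = (-10.7)/(-4.5) = 2.3778
b = y1 - m*x1 = 9.5 - (-10.7*12.8)/(-4.5) = 9.5 - 30.4356 = -20.9356

y = 2.3778x - 20.9356


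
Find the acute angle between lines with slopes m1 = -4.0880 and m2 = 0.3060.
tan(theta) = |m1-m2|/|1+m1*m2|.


m1-m2 = -4.394
1+m1*m2 = -0.250928
tan(theta) = |-4.394/(-0.250928)| = 17.510999
theta = arctan(|-4.394/(-0.250928)|) = 86.7316 degrees (acute angle)

86.7316 degrees


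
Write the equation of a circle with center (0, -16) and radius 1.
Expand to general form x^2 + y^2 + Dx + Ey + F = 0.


(x-0)^2 + (y+ 16)^2 = 1^2
D = -2h = 0, E = -2k = 32
F = h^2+k^2-r^2 = 0+256-1 = 255

x^2 + y^2 + 32y + 255 = 0


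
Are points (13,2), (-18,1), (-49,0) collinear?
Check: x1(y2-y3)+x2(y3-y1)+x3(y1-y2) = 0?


13*(1-0) - 18*(0-2) - 49*(2-1)
= 13 + 36 - 49 = 0

Yes, collinear (determinant = 0)


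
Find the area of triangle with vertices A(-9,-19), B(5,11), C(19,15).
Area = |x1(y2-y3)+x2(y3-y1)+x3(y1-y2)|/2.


-9*(11-15) = 36
5*(15+ 19) = 170
19*(-19-11) = -570
sum = -364
Area = |-364|/2 = 182.0000

182.0000 sq units


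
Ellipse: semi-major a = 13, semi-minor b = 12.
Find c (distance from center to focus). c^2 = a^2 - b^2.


c^2 = 13^2 - 12^2 = 169 - 144 = 25
c = sqrt(25) = 5.0000

c = 5.0000


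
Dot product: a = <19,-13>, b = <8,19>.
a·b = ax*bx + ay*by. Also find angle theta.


a·b = 19*8 - 13*19 = 152 - 247 = -95
|a| = sqrt(361+169) = 23.0217
|b| = sqrt(64+361) = 20.6155
cos(theta) = -95/(sqrt(530)*sqrt(425)) = -95/sqrt(225250) = -0.200166
theta = arccos(-95/sqrt(225250)) = 101.5467 degrees

a·b = -95, theta = 101.5467 deg


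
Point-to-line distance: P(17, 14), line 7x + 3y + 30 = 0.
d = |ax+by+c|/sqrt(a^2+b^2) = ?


|7*17 + 3*14 + 30| = |191| = 191
sqrt(49 + 9) = sqrt(58) = 7.6158
d = 191/sqrt(58) = 25.0795

25.0795


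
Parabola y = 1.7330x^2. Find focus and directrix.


a = 1.7330
1/(4a) = 0.1443
Focus = (0, 0.1443)
Directrix: y = -0.1443

Focus = (0, 0.1443), Directrix: y = -0.1443


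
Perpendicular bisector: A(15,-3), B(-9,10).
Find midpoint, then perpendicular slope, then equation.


Midpoint = (3, 3.5)
Slope of AB = dy/dx = 13/(-24) = -0.5417
Perp slope = -dx/dy = 24/13 = 1.8462
b = My - (perp slope)*Mx = 3.5 + (-24*3)/13 = 3.5 - 5.5385 = -2.0385

y = 1.8462x - 2.0385


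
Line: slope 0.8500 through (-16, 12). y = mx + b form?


y - 12 = 0.8500(x + 16)
y = 0.8500x + 12 - 0.8500*(-16)
y = 0.8500x + 25.6000

y = 0.8500x + 25.6000


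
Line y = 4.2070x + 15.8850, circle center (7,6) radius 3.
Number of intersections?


Substitute y = 4.2070x + 15.8850: (x-7)^2 + (4.2070x+15.8850-6)^2 = 9
Expand to Ax^2 + Bx + C = 0, where b-k = 9.885
A = 1+m^2 = 18.698849
B = 2(m(b-k) - h) = 2(4.2070*9.885 - 7) = 69.17239
C = h^2 + (b-k)^2 - r^2 = 49 + 97.713225 - 9 = 137.713225
disc = B^2-4AC = 4784.8195 - 10300.3152 = -5515.4957
disc < 0

0 intersection points


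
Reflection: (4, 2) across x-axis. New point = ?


Reflection rule for x-axis: (x, -y)
(4, 2) -> (4, -2)

(4, -2)


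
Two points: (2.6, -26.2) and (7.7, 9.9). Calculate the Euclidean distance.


dx = 7.7 - 2.6 = 5.1
dy = 9.9 + 26.2 = 36.1
d = sqrt(26.01 + 1303.21) = sqrt(1329.22) = 36.4585

36.4585


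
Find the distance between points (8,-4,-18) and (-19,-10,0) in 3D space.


dx=-27, dy=-6, dz=18
d = sqrt(729+36+324) = sqrt(1089) = 33.0000

33.0000


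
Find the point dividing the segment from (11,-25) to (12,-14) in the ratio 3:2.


Px = (3*12 + 2*11)/5 = 58/5 = 11.6000
Py = (3*(-14) + 2*(-25))/5 = -92/5 = -18.4000

P = (11.6000, -18.4000)


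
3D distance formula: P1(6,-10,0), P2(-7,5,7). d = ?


dx=-13, dy=15, dz=7
d = sqrt(169+225+49) = sqrt(443) = 21.0476

21.0476


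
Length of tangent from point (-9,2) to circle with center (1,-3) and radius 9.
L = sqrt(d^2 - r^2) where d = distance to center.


d = sqrt((-9-1)^2 + (2+ 3)^2) = sqrt(100+25) = 11.1803
L = sqrt(125.0000 - 81) = sqrt(44.0000) = 6.6332

6.6332


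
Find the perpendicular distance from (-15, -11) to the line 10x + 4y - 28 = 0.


|10*(-15) + 4*(-11) - 28| = |-222| = 222
sqrt(100 + 16) = sqrt(116) = 10.7703
d = 222/sqrt(116) = 20.6122

20.6122


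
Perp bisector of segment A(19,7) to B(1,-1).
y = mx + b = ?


Midpoint = (10, 3)
Slope of AB = dy/dx = -8/(-18) = 0.4444
Perp slope = -dx/dy = -18/8 = -2.2500
b = My - (perp slope)*Mx = 3 + (-18*10)/(-8) = 3 + 22.5000 = 25.5000

y = -2.2500x + 25.5000


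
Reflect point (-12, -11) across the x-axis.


Reflection rule for x-axis: (x, -y)
(-12, -11) -> (-12, 11)

(-12, 11)


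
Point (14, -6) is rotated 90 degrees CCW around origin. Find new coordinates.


cos(90) = 0, sin(90) = 1
x' = 14*0 + 6*1 = 6
y' = 14*1 - 6*0 = 14

(6, 14)


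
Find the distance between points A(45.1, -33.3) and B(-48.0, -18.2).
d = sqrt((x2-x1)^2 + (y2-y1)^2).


dx = -48.0 - 45.1 = -93.1
dy = -18.2 + 33.3 = 15.1
d = sqrt(8667.61 + 228.01) = sqrt(8895.62) = 94.3166

94.3166


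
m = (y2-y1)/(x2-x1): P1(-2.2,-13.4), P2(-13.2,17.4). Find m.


dy = 17.4 + 13.4 = 30.8
dx = -13.2 + 2.2 = -11.0
m = 30.8/(-11.0) = -2.8000

m = -2.8000


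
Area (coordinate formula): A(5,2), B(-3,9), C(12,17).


5*(9-17) = -40
-3*(17-2) = -45
12*(2-9) = -84
sum = -169
Area = |-169|/2 = 84.5000

84.5000 sq units


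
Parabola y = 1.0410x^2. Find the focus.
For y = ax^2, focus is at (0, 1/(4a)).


a = 1.0410
4a = 4.1640
focus = (0, 1/4.1640) = (0, 0.2402)

Focus = (0, 0.2402)


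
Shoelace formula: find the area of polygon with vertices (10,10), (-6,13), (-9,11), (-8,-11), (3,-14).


sum(xi*y_{i+1}) = 10*13 - 6*11 - 9*(-11) - 8*(-14) + 3*10 = 305
sum(yi*x_{i+1}) = 10*(-6) + 13*(-9) + 11*(-8) - 11*3 - 14*10 = -438
Area = |305 + 438|/2 = 743/2 = 371.5000

371.5000 sq units


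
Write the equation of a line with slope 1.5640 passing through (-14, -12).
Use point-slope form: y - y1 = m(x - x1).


y + 12 = 1.5640(x + 14)
y = 1.5640x - 12 - 1.5640*(-14)
y = 1.5640x + 9.8960

y = 1.5640x + 9.8960


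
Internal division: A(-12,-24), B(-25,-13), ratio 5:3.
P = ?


Px = (5*(-25) + 3*(-12))/8 = -161/8 = -20.1250
Py = (5*(-13) + 3*(-24))/8 = -137/8 = -17.1250

P = (-20.1250, -17.1250)


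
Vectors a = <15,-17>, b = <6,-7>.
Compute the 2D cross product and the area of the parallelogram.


cross = 15*(-7) + 17*6 = -105 + 102 = -3
Parallelogram area = |-3| = 3

cross = -3, parallelogram area = 3


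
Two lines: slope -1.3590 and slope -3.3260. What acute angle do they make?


m1-m2 = 1.967
1+m1*m2 = 5.520034
tan(theta) = |1.967/5.520034| = 0.356338
theta = arctan(|1.967/5.520034|) = 19.6129 degrees (acute angle)

19.6129 degrees


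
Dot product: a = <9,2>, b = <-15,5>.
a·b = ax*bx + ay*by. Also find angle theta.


a·b = 9*(-15) + 2*5 = -135 + 10 = -125
|a| = sqrt(81+4) = 9.2195
|b| = sqrt(225+25) = 15.8114
cos(theta) = -125/(sqrt(85)*sqrt(250)) = -125/sqrt(21250) = -0.857493
theta = arccos(-125/sqrt(21250)) = 149.0362 degrees

a·b = -125, theta = 149.0362 deg


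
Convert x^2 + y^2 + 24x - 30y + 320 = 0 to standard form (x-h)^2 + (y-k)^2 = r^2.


h = -D/2 = -24/2 = -12
k = -E/2 = 30/2 = 15
r^2 = h^2 + k^2 - F = 144 + 225 - 320 = 49
r = 7

Center (-12, 15), radius = 7


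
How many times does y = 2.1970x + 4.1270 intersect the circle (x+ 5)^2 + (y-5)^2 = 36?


Substitute y = 2.1970x + 4.1270: (x+ 5)^2 + (2.1970x+4.1270-5)^2 = 36
Expand to Ax^2 + Bx + C = 0, where b-k = -0.873
A = 1+m^2 = 5.826809
B = 2(m(b-k) - h) = 2(2.1970*(-0.873) + 5) = 6.164038
C = h^2 + (b-k)^2 - r^2 = 25 + 0.762129 - 36 = -10.237871
disc = B^2-4AC = 37.9954 + 238.6165 = 276.6119
disc > 0

2 intersection points


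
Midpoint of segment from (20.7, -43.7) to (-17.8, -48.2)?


Mx = (20.7 - 17.8)/2 = 2.9/2 = 1.4500
My = (-43.7 - 48.2)/2 = -91.9/2 = -45.9500

(1.4500, -45.9500)


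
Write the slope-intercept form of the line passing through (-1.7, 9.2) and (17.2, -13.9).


m = (-23.1)/(18.9) = -1.2222
b = y1 - m*x1 = 9.2 - (-23.1*(-1.7))/(18.9) = 9.2 - 2.0778 = 7.1222

y = -1.2222x + 7.1222


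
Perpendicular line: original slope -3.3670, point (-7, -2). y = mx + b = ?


Perpendicular slope = -1/m1 = -1/(-3.3670) = 0.2970
b2 = y0 - m2*x0 = -2 - 7/(-3.3670) = -2 + 2.0790 = 0.0790

y = 0.2970x + 0.0790


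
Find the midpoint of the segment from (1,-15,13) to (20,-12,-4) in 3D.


Mx = (1+20)/2 = 10.5000
My = (-15- 12)/2 = -13.5000
Mz = (13- 4)/2 = 4.5000

M = (10.5000, -13.5000, 4.5000)


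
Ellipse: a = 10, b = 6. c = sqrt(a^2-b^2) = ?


c^2 = 10^2 - 6^2 = 100 - 36 = 64
c = sqrt(64) = 8.0000

c = 8.0000


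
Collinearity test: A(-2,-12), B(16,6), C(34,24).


-2*(6-24) + 16*(24+ 12) + 34*(-12-6)
= 36 + 576 - 612 = 0

Yes, collinear (determinant = 0)


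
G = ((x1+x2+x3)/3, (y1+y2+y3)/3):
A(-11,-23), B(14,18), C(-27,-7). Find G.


Gx = (-11+14- 27)/3 = -24/3 = -8.0000
Gy = (-23+18- 7)/3 = -12/3 = -4.0000

G = (-8.0000, -4.0000)


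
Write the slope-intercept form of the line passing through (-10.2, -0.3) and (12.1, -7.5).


m = (-7.2)/(22.3) = -0.3229
b = y1 - m*x1 = -0.3 - (-7.2*(-10.2))/(22.3) = -0.3 - 3.2933 = -3.5933

y = -0.3229x - 3.5933


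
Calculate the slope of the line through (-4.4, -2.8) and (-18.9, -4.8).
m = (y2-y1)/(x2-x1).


dy = -4.8 + 2.8 = -2.0
dx = -18.9 + 4.4 = -14.5
m = -2.0/(-14.5) = 0.1379

m = 0.1379


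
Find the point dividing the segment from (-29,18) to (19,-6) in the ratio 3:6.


Px = (3*19 + 6*(-29))/9 = -117/9 = -13.0000
Py = (3*(-6) + 6*18)/9 = 90/9 = 10.0000

P = (-13.0000, 10.0000)


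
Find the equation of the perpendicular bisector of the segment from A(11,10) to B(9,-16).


Midpoint = (10, -3)
Slope of AB = dy/dx = -26/(-2) = 13.0000
Perp slope = -dx/dy = -2/26 = -0.0769
b = My - (perp slope)*Mx = -3 + (-2*10)/(-26) = -3 + 0.7692 = -2.2308

y = -0.0769x - 2.2308


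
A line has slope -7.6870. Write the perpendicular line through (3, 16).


Perpendicular slope = -1/m1 = -1/(-7.6870) = 0.1301
b2 = y0 - m2*x0 = 16 + 3/(-7.6870) = 16 - 0.3903 = 15.6097

y = 0.1301x + 15.6097


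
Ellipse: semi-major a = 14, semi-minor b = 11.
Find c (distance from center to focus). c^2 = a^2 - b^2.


c^2 = 14^2 - 11^2 = 196 - 121 = 75
c = sqrt(75) = 8.6603

c = 8.6603


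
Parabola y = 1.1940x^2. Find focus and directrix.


a = 1.1940
1/(4a) = 0.2094
Focus = (0, 0.2094)
Directrix: y = -0.2094

Focus = (0, 0.2094), Directrix: y = -0.2094


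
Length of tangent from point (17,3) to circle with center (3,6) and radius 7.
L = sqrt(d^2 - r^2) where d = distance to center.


d = sqrt((17-3)^2 + (3-6)^2) = sqrt(196+9) = 14.3178
L = sqrt(205.0000 - 49) = sqrt(156.0000) = 12.4900

12.4900


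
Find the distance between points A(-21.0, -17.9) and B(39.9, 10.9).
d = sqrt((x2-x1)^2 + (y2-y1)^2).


dx = 39.9 + 21.0 = 60.9
dy = 10.9 + 17.9 = 28.8
d = sqrt(3708.81 + 829.44) = sqrt(4538.25) = 67.3665

67.3665


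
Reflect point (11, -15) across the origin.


Reflection rule for origin: (-x, -y)
(11, -15) -> (-11, 15)

(-11, 15)


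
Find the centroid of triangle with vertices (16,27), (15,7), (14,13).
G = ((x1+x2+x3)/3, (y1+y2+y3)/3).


Gx = (16+15+14)/3 = 45/3 = 15.0000
Gy = (27+7+13)/3 = 47/3 = 15.6667

G = (15.0000, 15.6667)


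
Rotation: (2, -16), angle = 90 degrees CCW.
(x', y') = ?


cos(90) = 0, sin(90) = 1
x' = 2*0 + 16*1 = 16
y' = 2*1 - 16*0 = 2

(16, 2)


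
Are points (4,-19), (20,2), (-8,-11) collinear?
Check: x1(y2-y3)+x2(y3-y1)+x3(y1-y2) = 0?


4*(2+ 11) + 20*(-11+ 19) - 8*(-19-2)
= 52 + 160 + 168 = 380

No, not collinear (determinant = 380)


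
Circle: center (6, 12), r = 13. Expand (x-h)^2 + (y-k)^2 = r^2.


(x-6)^2 + (y-12)^2 = 13^2
D = -2h = -12, E = -2k = -24
F = h^2+k^2-r^2 = 36+144-169 = 11

x^2 + y^2 - 12x - 24y + 11 = 0


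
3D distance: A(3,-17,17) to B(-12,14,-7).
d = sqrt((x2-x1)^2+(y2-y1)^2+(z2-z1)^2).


dx=-15, dy=31, dz=-24
d = sqrt(225+961+576) = sqrt(1762) = 41.9762

41.9762


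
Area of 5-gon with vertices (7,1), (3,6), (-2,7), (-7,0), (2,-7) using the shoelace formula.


sum(xi*y_{i+1}) = 7*6 + 3*7 - 2*0 - 7*(-7) + 2*1 = 114
sum(yi*x_{i+1}) = 1*3 + 6*(-2) + 7*(-7) + 0*2 - 7*7 = -107
Area = |114 + 107|/2 = 221/2 = 110.5000

110.5000 sq units


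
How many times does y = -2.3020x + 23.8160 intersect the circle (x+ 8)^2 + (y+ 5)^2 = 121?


Substitute y = -2.3020x + 23.8160: (x+ 8)^2 + (-2.3020x+23.8160+ 5)^2 = 121
Expand to Ax^2 + Bx + C = 0, where b-k = 28.816
A = 1+m^2 = 6.299204
B = 2(m(b-k) - h) = 2(-2.3020*28.816 + 8) = -116.668864
C = h^2 + (b-k)^2 - r^2 = 64 + 830.361856 - 121 = 773.361856
disc = B^2-4AC = 13611.6238 - 19486.2564 = -5874.6326
disc < 0

0 intersection points


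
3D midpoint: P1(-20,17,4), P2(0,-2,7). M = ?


Mx = (-20+0)/2 = -10.0000
My = (17- 2)/2 = 7.5000
Mz = (4+7)/2 = 5.5000

M = (-10.0000, 7.5000, 5.5000)


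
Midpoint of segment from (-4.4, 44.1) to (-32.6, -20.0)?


Mx = (-4.4 - 32.6)/2 = -37.0/2 = -18.5000
My = (44.1 - 20.0)/2 = 24.1/2 = 12.0500

(-18.5000, 12.0500)


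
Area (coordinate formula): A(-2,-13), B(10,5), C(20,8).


-2*(5-8) = 6
10*(8+ 13) = 210
20*(-13-5) = -360
sum = -144
Area = |-144|/2 = 72.0000

72.0000 sq units


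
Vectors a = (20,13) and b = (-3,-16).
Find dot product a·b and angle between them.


a·b = 20*(-3) + 13*(-16) = -60 - 208 = -268
|a| = sqrt(400+169) = 23.8537
|b| = sqrt(9+256) = 16.2788
cos(theta) = -268/(sqrt(569)*sqrt(265)) = -268/sqrt(150785) = -0.690169
theta = arccos(-268/sqrt(150785)) = 133.6435 degrees

a·b = -268, theta = 133.6435 deg


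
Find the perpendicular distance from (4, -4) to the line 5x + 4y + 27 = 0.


|5*4 + 4*(-4) + 27| = |31| = 31
sqrt(25 + 16) = sqrt(41) = 6.4031
d = 31/sqrt(41) = 4.8414

4.8414


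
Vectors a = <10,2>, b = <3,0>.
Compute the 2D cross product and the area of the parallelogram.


cross = 10*0 - 2*3 = 0 - 6 = -6
Parallelogram area = |-6| = 6

cross = -6, parallelogram area = 6


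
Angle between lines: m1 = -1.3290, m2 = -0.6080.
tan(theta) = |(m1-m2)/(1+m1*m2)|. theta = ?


m1-m2 = -0.721
1+m1*m2 = 1.808032
tan(theta) = |-0.721/1.808032| = 0.398776
theta = arctan(|-0.721/1.808032|) = 21.7409 degrees (acute angle)

21.7409 degrees


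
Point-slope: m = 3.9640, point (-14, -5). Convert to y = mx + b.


y + 5 = 3.9640(x + 14)
y = 3.9640x - 5 - 3.9640*(-14)
y = 3.9640x + 50.4960

y = 3.9640x + 50.4960


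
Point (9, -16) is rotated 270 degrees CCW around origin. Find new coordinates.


cos(270) = 0, sin(270) = -1
x' = 9*0 + 16*(-1) = -16
y' = 9*(-1) - 16*0 = -9

(-16, -9)


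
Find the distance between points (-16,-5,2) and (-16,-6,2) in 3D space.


dx=0, dy=-1, dz=0
d = sqrt(0+1+0) = sqrt(1) = 1.0000

1.0000


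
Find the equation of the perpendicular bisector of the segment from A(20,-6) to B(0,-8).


Midpoint = (10, -7)
Slope of AB = dy/dx = -2/(-20) = 0.1000
Perp slope = -dx/dy = -20/2 = -10.0000
b = My - (perp slope)*Mx = -7 + (-20*10)/(-2) = -7 + 100.0000 = 93.0000

y = -10.0000x + 93.0000


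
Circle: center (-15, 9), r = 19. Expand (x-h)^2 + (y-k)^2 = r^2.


(x+ 15)^2 + (y-9)^2 = 19^2
D = -2h = 30, E = -2k = -18
F = h^2+k^2-r^2 = 225+81-361 = -55

x^2 + y^2 + 30x - 18y - 55 = 0


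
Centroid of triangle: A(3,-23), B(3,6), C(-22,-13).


Gx = (3+3- 22)/3 = -16/3 = -5.3333
Gy = (-23+6- 13)/3 = -30/3 = -10.0000

G = (-5.3333, -10.0000)


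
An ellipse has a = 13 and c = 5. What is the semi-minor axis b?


b^2 = 13^2 - (5)^2 = 169 - 25 = 144
b = sqrt(144) = 12

b = 12


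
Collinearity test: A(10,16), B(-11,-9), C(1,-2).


10*(-9+ 2) - 11*(-2-16) + 1*(16+ 9)
= -70 + 198 + 25 = 153

No, not collinear (determinant = 153)


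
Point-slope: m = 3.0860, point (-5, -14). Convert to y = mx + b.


y + 14 = 3.0860(x + 5)
y = 3.0860x - 14 - 3.0860*(-5)
y = 3.0860x + 1.4300

y = 3.0860x + 1.4300


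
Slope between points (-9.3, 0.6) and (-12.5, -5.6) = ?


dy = -5.6 - 0.6 = -6.2
dx = -12.5 + 9.3 = -3.2
m = -6.2/(-3.2) = 1.9375

m = 1.9375


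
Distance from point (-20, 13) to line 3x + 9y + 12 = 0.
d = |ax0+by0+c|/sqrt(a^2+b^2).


|3*(-20) + 9*13 + 12| = |69| = 69
sqrt(9 + 81) = sqrt(90) = 9.4868
d = 69/sqrt(90) = 7.2732

7.2732


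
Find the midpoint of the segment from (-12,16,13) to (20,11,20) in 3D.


Mx = (-12+20)/2 = 4.0000
My = (16+11)/2 = 13.5000
Mz = (13+20)/2 = 16.5000

M = (4.0000, 13.5000, 16.5000)


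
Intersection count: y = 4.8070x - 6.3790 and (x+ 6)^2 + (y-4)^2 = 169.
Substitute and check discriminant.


Substitute y = 4.8070x - 6.3790: (x+ 6)^2 + (4.8070x- 6.3790-4)^2 = 169
Expand to Ax^2 + Bx + C = 0, where b-k = -10.379
A = 1+m^2 = 24.107249
B = 2(m(b-k) - h) = 2(4.8070*(-10.379) + 6) = -87.783706
C = h^2 + (b-k)^2 - r^2 = 36 + 107.723641 - 169 = -25.276359
disc = B^2-4AC = 7705.9790 + 2437.3739 = 10143.3529
disc > 0

2 intersection points


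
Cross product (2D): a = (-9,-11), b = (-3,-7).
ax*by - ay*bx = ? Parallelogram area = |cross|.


cross = -9*(-7) + 11*(-3) = 63 - 33 = 30
Parallelogram area = |30| = 30

cross = 30, parallelogram area = 30


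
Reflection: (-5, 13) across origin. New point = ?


Reflection rule for origin: (-x, -y)
(-5, 13) -> (5, -13)

(5, -13)


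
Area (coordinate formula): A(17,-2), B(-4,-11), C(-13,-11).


17*(-11+ 11) = 0
-4*(-11+ 2) = 36
-13*(-2+ 11) = -117
sum = -81
Area = |-81|/2 = 40.5000

40.5000 sq units


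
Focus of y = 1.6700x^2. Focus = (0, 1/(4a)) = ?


a = 1.6700
4a = 6.6800
focus = (0, 1/6.6800) = (0, 0.1497)

Focus = (0, 0.1497)


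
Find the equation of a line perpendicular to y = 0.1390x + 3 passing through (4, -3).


Perpendicular slope = -1/m1 = -1/0.1390 = -7.1942
b2 = y0 - m2*x0 = -3 + 4/0.1390 = -3 + 28.7770 = 25.7770

y = -7.1942x + 25.7770


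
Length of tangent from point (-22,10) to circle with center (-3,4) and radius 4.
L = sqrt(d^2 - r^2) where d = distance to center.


d = sqrt((-22+ 3)^2 + (10-4)^2) = sqrt(361+36) = 19.9249
L = sqrt(397.0000 - 16) = sqrt(381.0000) = 19.5192

19.5192


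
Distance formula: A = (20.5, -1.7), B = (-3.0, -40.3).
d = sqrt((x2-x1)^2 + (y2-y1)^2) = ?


dx = -3.0 - 20.5 = -23.5
dy = -40.3 + 1.7 = -38.6
d = sqrt(552.25 + 1489.96) = sqrt(2042.21) = 45.1908

45.1908


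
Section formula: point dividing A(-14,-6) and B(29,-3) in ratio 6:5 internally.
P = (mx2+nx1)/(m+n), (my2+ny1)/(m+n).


Px = (6*29 + 5*(-14))/11 = 104/11 = 9.4545
Py = (6*(-3) + 5*(-6))/11 = -48/11 = -4.3636

P = (9.4545, -4.3636)


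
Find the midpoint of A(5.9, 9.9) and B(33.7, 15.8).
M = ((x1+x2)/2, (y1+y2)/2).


Mx = (5.9 + 33.7)/2 = 39.6/2 = 19.8000
My = (9.9 + 15.8)/2 = 25.7/2 = 12.8500

(19.8000, 12.8500)


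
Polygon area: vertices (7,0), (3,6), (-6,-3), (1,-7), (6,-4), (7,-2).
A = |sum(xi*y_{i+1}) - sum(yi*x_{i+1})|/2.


sum(xi*y_{i+1}) = 7*6 + 3*(-3) - 6*(-7) + 1*(-4) + 6*(-2) + 7*0 = 59
sum(yi*x_{i+1}) = 0*3 + 6*(-6) - 3*1 - 7*6 - 4*7 - 2*7 = -123
Area = |59 + 123|/2 = 182/2 = 91.0000

91.0000 sq units


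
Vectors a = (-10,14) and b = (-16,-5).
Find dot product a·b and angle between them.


a·b = -10*(-16) + 14*(-5) = 160 - 70 = 90
|a| = sqrt(100+196) = 17.2047
|b| = sqrt(256+25) = 16.7631
cos(theta) = 90/(sqrt(296)*sqrt(281)) = 90/sqrt(83176) = 0.312064
theta = arccos(90/sqrt(83176)) = 71.8163 degrees

a·b = 90, theta = 71.8163 deg


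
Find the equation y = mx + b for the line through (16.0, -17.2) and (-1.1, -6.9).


m = (10.3)/(-17.1) = -0.6023
b = y1 - m*x1 = -17.2 - (10.3*16.0)/(-17.1) = -17.2 + 9.6374 = -7.5626

y = -0.6023x - 7.5626


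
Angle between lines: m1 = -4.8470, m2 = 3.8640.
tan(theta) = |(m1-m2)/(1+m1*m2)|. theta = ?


m1-m2 = -8.711
1+m1*m2 = -17.728808
tan(theta) = |-8.711/(-17.728808)| = 0.491347
theta = arctan(|-8.711/(-17.728808)|) = 26.1671 degrees (acute angle)

26.1671 degrees


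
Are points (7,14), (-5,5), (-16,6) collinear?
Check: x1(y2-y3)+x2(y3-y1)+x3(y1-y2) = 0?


7*(5-6) - 5*(6-14) - 16*(14-5)
= -7 + 40 - 144 = -111

No, not collinear (determinant = -111)


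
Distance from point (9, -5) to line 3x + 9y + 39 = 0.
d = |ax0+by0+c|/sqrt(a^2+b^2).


|3*9 + 9*(-5) + 39| = |21| = 21
sqrt(9 + 81) = sqrt(90) = 9.4868
d = 21/sqrt(90) = 2.2136

2.2136


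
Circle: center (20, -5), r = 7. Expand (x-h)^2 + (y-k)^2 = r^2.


(x-20)^2 + (y+ 5)^2 = 7^2
D = -2h = -40, E = -2k = 10
F = h^2+k^2-r^2 = 400+25-49 = 376

x^2 + y^2 - 40x + 10y + 376 = 0


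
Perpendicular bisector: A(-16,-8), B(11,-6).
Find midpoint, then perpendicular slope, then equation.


Midpoint = (-2.5, -7)
Slope of AB = dy/dx = 2/27 = 0.0741
Perp slope = -dx/dy = -27/2 = -13.5000
b = My - (perp slope)*Mx = -7 + (27*(-2.5))/2 = -7 - 33.7500 = -40.7500

y = -13.5000x - 40.7500


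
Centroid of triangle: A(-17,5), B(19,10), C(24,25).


Gx = (-17+19+24)/3 = 26/3 = 8.6667
Gy = (5+10+25)/3 = 40/3 = 13.3333

G = (8.6667, 13.3333)


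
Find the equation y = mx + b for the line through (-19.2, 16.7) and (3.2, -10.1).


m = (-26.8)/(22.4) = -1.1964
b = y1 - m*x1 = 16.7 - (-26.8*(-19.2))/(22.4) = 16.7 - 22.9714 = -6.2714

y = -1.1964x - 6.2714


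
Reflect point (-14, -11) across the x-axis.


Reflection rule for x-axis: (x, -y)
(-14, -11) -> (-14, 11)

(-14, 11)


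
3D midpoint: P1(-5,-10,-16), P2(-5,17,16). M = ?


Mx = (-5- 5)/2 = -5.0000
My = (-10+17)/2 = 3.5000
Mz = (-16+16)/2 = 0

M = (-5.0000, 3.5000, 0)


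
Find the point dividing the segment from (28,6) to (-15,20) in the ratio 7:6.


Px = (7*(-15) + 6*28)/13 = 63/13 = 4.8462
Py = (7*20 + 6*6)/13 = 176/13 = 13.5385

P = (4.8462, 13.5385)


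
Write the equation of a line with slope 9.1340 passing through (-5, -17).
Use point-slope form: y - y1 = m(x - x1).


y + 17 = 9.1340(x + 5)
y = 9.1340x - 17 - 9.1340*(-5)
y = 9.1340x + 28.6700

y = 9.1340x + 28.6700


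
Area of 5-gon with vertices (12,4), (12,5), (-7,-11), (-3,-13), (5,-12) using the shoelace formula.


sum(xi*y_{i+1}) = 12*5 + 12*(-11) - 7*(-13) - 3*(-12) + 5*4 = 75
sum(yi*x_{i+1}) = 4*12 + 5*(-7) - 11*(-3) - 13*5 - 12*12 = -163
Area = |75 + 163|/2 = 238/2 = 119.0000

119.0000 sq units


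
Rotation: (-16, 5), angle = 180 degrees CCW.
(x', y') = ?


cos(180) = -1, sin(180) = 0
x' = -16*(-1) - 5*0 = 16
y' = -16*0 + 5*(-1) = -5

(16, -5)


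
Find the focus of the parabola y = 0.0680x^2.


a = 0.0680
4a = 0.2720
focus = (0, 1/0.2720) = (0, 3.6765)

Focus = (0, 3.6765)


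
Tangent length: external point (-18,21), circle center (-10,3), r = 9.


d = sqrt((-18+ 10)^2 + (21-3)^2) = sqrt(64+324) = 19.6977
L = sqrt(388.0000 - 81) = sqrt(307.0000) = 17.5214

17.5214


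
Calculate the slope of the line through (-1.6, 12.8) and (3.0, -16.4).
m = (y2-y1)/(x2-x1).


dy = -16.4 - 12.8 = -29.2
dx = 3.0 + 1.6 = 4.6
m = -29.2/4.6 = -6.3478

m = -6.3478


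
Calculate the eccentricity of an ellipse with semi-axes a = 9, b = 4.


c = sqrt(81-16) = sqrt(65) = 8.0623
e = c/a = sqrt(65)/9 = 0.8958

e = 0.8958


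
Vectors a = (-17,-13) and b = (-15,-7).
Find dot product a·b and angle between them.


a·b = -17*(-15) - 13*(-7) = 255 + 91 = 346
|a| = sqrt(289+169) = 21.4009
|b| = sqrt(225+49) = 16.5529
cos(theta) = 346/(sqrt(458)*sqrt(274)) = 346/sqrt(125492) = 0.976715
theta = arccos(346/sqrt(125492)) = 12.3885 degrees

a·b = 346, theta = 12.3885 deg


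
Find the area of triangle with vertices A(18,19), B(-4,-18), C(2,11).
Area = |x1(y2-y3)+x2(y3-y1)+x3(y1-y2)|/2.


18*(-18-11) = -522
-4*(11-19) = 32
2*(19+ 18) = 74
sum = -416
Area = |-416|/2 = 208.0000

208.0000 sq units


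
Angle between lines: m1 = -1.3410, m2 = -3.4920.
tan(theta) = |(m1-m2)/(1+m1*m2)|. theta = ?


m1-m2 = 2.151
1+m1*m2 = 5.682772
tan(theta) = |2.151/5.682772| = 0.378512
theta = arctan(|2.151/5.682772|) = 20.7323 degrees (acute angle)

20.7323 degrees


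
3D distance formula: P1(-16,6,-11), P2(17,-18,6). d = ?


dx=33, dy=-24, dz=17
d = sqrt(1089+576+289) = sqrt(1954) = 44.2041

44.2041


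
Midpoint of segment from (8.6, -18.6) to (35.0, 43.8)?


Mx = (8.6 + 35.0)/2 = 43.6/2 = 21.8000
My = (-18.6 + 43.8)/2 = 25.2/2 = 12.6000

(21.8000, 12.6000)


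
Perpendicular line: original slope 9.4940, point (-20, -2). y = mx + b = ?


Perpendicular slope = -1/m1 = -1/9.4940 = -0.1053
b2 = y0 - m2*x0 = -2 - 20/9.4940 = -2 - 2.1066 = -4.1066

y = -0.1053x - 4.1066


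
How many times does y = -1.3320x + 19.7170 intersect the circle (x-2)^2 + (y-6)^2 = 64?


Substitute y = -1.3320x + 19.7170: (x-2)^2 + (-1.3320x+19.7170-6)^2 = 64
Expand to Ax^2 + Bx + C = 0, where b-k = 13.717
A = 1+m^2 = 2.774224
B = 2(m(b-k) - h) = 2(-1.3320*13.717 - 2) = -40.542088
C = h^2 + (b-k)^2 - r^2 = 4 + 188.156089 - 64 = 128.156089
disc = B^2-4AC = 1643.6609 - 1422.1348 = 221.5261
disc > 0

2 intersection points


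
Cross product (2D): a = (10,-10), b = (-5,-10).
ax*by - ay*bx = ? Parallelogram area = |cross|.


cross = 10*(-10) + 10*(-5) = -100 - 50 = -150
Parallelogram area = |-150| = 150

cross = -150, parallelogram area = 150


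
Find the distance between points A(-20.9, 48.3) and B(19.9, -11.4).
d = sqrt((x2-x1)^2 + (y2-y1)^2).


dx = 19.9 + 20.9 = 40.8
dy = -11.4 - 48.3 = -59.7
d = sqrt(1664.64 + 3564.09) = sqrt(5228.73) = 72.3100

72.3100


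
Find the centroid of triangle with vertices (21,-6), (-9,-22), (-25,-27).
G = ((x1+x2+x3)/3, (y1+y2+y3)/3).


Gx = (21- 9- 25)/3 = -13/3 = -4.3333
Gy = (-6- 22- 27)/3 = -55/3 = -18.3333

G = (-4.3333, -18.3333)


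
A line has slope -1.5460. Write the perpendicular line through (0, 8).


Perpendicular slope = -1/m1 = -1/(-1.5460) = 0.6468
b2 = y0 - m2*x0 = 8 + 0/(-1.5460) = 8 + 0 = 8.0000

y = 0.6468x + 8.0000


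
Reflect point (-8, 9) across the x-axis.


Reflection rule for x-axis: (x, -y)
(-8, 9) -> (-8, -9)

(-8, -9)


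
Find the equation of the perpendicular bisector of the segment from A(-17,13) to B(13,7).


Midpoint = (-2, 10)
Slope of AB = dy/dx = -6/30 = -0.2000
Perp slope = -dx/dy = 30/6 = 5.0000
b = My - (perp slope)*Mx = 10 + (30*(-2))/(-6) = 10 + 10.0000 = 20.0000

y = 5.0000x + 20.0000


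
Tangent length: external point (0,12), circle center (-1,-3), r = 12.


d = sqrt((0+ 1)^2 + (12+ 3)^2) = sqrt(1+225) = 15.0333
L = sqrt(226.0000 - 144) = sqrt(82.0000) = 9.0554

9.0554


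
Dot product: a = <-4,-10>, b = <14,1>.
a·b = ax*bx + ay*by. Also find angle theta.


a·b = -4*14 - 10*1 = -56 - 10 = -66
|a| = sqrt(16+100) = 10.7703
|b| = sqrt(196+1) = 14.0357
cos(theta) = -66/(sqrt(116)*sqrt(197)) = -66/sqrt(22852) = -0.436598
theta = arccos(-66/sqrt(22852)) = 115.8870 degrees

a·b = -66, theta = 115.8870 deg


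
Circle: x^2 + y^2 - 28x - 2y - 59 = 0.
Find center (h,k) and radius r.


h = -D/2 = 28/2 = 14
k = -E/2 = 2/2 = 1
r^2 = h^2 + k^2 - F = 196 + 1 + 59 = 256
r = 16

Center (14, 1), radius = 16


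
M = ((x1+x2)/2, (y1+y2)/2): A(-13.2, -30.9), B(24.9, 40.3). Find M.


Mx = (-13.2 + 24.9)/2 = 11.7/2 = 5.8500
My = (-30.9 + 40.3)/2 = 9.4/2 = 4.7000

(5.8500, 4.7000)


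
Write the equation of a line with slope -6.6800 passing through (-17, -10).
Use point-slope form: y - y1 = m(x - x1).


y + 10 = -6.6800(x + 17)
y = -6.6800x - 10 + 6.6800*(-17)
y = -6.6800x - 123.5600

y = -6.6800x - 123.5600


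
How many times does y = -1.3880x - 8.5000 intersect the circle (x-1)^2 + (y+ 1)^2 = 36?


Substitute y = -1.3880x - 8.5000: (x-1)^2 + (-1.3880x- 8.5000+ 1)^2 = 36
Expand to Ax^2 + Bx + C = 0, where b-k = -7.5
A = 1+m^2 = 2.926544
B = 2(m(b-k) - h) = 2(-1.3880*(-7.5) - 1) = 18.82
C = h^2 + (b-k)^2 - r^2 = 1 + 56.25 - 36 = 21.25
disc = B^2-4AC = 354.1924 - 248.7562 = 105.4362
disc > 0

2 intersection points


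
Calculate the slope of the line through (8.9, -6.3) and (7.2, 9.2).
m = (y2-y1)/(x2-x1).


dy = 9.2 + 6.3 = 15.5
dx = 7.2 - 8.9 = -1.7
m = 15.5/(-1.7) = -9.1176

m = -9.1176


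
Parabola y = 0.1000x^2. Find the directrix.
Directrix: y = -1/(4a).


a = 0.1000
1/(4a) = 2.5000
directrix: y = -2.5000 = -2.5000

y = -2.5000


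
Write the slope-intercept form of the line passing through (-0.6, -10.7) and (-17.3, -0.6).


m = (10.1)/(-16.7) = -0.6048
b = y1 - m*x1 = -10.7 - (10.1*(-0.6))/(-16.7) = -10.7 - 0.3629 = -11.0629

y = -0.6048x - 11.0629


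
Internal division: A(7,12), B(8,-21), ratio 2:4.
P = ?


Px = (2*8 + 4*7)/6 = 44/6 = 7.3333
Py = (2*(-21) + 4*12)/6 = 6/6 = 1.0000

P = (7.3333, 1.0000)


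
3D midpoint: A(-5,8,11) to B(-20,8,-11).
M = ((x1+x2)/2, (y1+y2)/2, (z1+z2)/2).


Mx = (-5- 20)/2 = -12.5000
My = (8+8)/2 = 8.0000
Mz = (11- 11)/2 = 0

M = (-12.5000, 8.0000, 0)


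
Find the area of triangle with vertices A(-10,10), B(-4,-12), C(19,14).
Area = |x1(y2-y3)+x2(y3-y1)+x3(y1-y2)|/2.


-10*(-12-14) = 260
-4*(14-10) = -16
19*(10+ 12) = 418
sum = 662
Area = |662|/2 = 331.0000

331.0000 sq units


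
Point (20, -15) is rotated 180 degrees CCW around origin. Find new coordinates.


cos(180) = -1, sin(180) = 0
x' = 20*(-1) + 15*0 = -20
y' = 20*0 - 15*(-1) = 15

(-20, 15)


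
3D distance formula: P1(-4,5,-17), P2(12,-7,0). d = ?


dx=16, dy=-12, dz=17
d = sqrt(256+144+289) = sqrt(689) = 26.2488

26.2488


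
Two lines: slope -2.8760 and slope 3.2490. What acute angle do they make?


m1-m2 = -6.125
1+m1*m2 = -8.344124
tan(theta) = |-6.125/(-8.344124)| = 0.734049
theta = arctan(|-6.125/(-8.344124)|) = 36.2805 degrees (acute angle)

36.2805 degrees


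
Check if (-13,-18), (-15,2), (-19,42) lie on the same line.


-13*(2-42) - 15*(42+ 18) - 19*(-18-2)
= 520 - 900 + 380 = 0

Yes, collinear (determinant = 0)


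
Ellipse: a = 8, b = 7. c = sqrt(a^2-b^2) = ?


c^2 = 8^2 - 7^2 = 64 - 49 = 15
c = sqrt(15) = 3.8730

c = 3.8730


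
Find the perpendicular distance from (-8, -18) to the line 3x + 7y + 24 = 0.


|3*(-8) + 7*(-18) + 24| = |-126| = 126
sqrt(9 + 49) = sqrt(58) = 7.6158
d = 126/sqrt(58) = 16.5446

16.5446


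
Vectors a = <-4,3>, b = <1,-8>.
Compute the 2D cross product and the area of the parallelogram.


cross = -4*(-8) - 3*1 = 32 - 3 = 29
Parallelogram area = |29| = 29

cross = 29, parallelogram area = 29


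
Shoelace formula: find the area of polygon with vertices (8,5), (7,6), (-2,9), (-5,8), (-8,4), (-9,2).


sum(xi*y_{i+1}) = 8*6 + 7*9 - 2*8 - 5*4 - 8*2 - 9*5 = 14
sum(yi*x_{i+1}) = 5*7 + 6*(-2) + 9*(-5) + 8*(-8) + 4*(-9) + 2*8 = -106
Area = |14 + 106|/2 = 120/2 = 60.0000

60.0000 sq units


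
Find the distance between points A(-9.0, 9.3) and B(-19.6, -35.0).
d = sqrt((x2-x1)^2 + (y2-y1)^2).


dx = -19.6 + 9.0 = -10.6
dy = -35.0 - 9.3 = -44.3
d = sqrt(112.36 + 1962.49) = sqrt(2074.85) = 45.5505

45.5505


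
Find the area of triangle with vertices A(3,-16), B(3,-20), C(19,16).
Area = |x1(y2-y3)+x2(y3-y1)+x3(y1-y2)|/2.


3*(-20-16) = -108
3*(16+ 16) = 96
19*(-16+ 20) = 76
sum = 64
Area = |64|/2 = 32.0000

32.0000 sq units


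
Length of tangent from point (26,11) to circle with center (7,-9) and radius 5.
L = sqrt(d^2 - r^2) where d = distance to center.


d = sqrt((26-7)^2 + (11+ 9)^2) = sqrt(361+400) = 27.5862
L = sqrt(761.0000 - 25) = sqrt(736.0000) = 27.1293

27.1293


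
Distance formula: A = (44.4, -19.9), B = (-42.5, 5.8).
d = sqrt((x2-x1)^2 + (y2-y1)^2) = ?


dx = -42.5 - 44.4 = -86.9
dy = 5.8 + 19.9 = 25.7
d = sqrt(7551.61 + 660.49) = sqrt(8212.1) = 90.6206

90.6206


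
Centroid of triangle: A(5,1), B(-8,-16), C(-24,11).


Gx = (5- 8- 24)/3 = -27/3 = -9.0000
Gy = (1- 16+11)/3 = -4/3 = -1.3333

G = (-9.0000, -1.3333)


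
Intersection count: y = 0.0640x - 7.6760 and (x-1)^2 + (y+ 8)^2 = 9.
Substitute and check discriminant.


Substitute y = 0.0640x - 7.6760: (x-1)^2 + (0.0640x- 7.6760+ 8)^2 = 9
Expand to Ax^2 + Bx + C = 0, where b-k = 0.324
A = 1+m^2 = 1.004096
B = 2(m(b-k) - h) = 2(0.0640*0.324 - 1) = -1.958528
C = h^2 + (b-k)^2 - r^2 = 1 + 0.104976 - 9 = -7.895024
disc = B^2-4AC = 3.8358 + 31.7094 = 35.5452
disc > 0

2 intersection points


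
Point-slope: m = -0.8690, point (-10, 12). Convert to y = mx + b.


y - 12 = -0.8690(x + 10)
y = -0.8690x + 12 + 0.8690*(-10)
y = -0.8690x + 3.3100

y = -0.8690x + 3.3100


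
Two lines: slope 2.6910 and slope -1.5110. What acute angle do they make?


m1-m2 = 4.202
1+m1*m2 = -3.066101
tan(theta) = |4.202/(-3.066101)| = 1.370470
theta = arctan(|4.202/(-3.066101)|) = 53.8826 degrees (acute angle)

53.8826 degrees


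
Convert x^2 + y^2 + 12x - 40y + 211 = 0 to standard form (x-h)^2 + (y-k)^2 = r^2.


h = -D/2 = -12/2 = -6
k = -E/2 = 40/2 = 20
r^2 = h^2 + k^2 - F = 36 + 400 - 211 = 225
r = 15

Center (-6, 20), radius = 15


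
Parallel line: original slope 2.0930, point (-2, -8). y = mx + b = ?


Parallel lines have equal slopes.
m2 = 2.0930
b2 = -8 - 2.0930*(-2) = -3.8140

y = 2.0930x - 3.8140


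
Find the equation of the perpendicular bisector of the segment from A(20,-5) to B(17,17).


Midpoint = (18.5, 6)
Slope of AB = dy/dx = 22/(-3) = -7.3333
Perp slope = -dx/dy = 3/22 = 0.1364
b = My - (perp slope)*Mx = 6 + (-3*18.5)/22 = 6 - 2.5227 = 3.4773

y = 0.1364x + 3.4773


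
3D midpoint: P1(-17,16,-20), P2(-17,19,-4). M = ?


Mx = (-17- 17)/2 = -17.0000
My = (16+19)/2 = 17.5000
Mz = (-20- 4)/2 = -12.0000

M = (-17.0000, 17.5000, -12.0000)


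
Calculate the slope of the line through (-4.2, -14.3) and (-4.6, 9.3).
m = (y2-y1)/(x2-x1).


dy = 9.3 + 14.3 = 23.6
dx = -4.6 + 4.2 = -0.4
m = 23.6/(-0.4) = -59.0000

m = -59.0000


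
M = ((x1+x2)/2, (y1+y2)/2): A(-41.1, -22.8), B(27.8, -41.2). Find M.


Mx = (-41.1 + 27.8)/2 = -13.3/2 = -6.6500
My = (-22.8 - 41.2)/2 = -64.0/2 = -32.0000

(-6.6500, -32.0000)


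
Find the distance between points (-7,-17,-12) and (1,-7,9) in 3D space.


dx=8, dy=10, dz=21
d = sqrt(64+100+441) = sqrt(605) = 24.5967

24.5967


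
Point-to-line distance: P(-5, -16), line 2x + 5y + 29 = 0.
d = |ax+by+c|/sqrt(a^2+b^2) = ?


|2*(-5) + 5*(-16) + 29| = |-61| = 61
sqrt(4 + 25) = sqrt(29) = 5.3852
d = 61/sqrt(29) = 11.3274

11.3274


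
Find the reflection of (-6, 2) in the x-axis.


Reflection rule for x-axis: (x, -y)
(-6, 2) -> (-6, -2)

(-6, -2)


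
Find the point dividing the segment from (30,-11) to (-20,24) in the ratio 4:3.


Px = (4*(-20) + 3*30)/7 = 10/7 = 1.4286
Py = (4*24 + 3*(-11))/7 = 63/7 = 9.0000

P = (1.4286, 9.0000)


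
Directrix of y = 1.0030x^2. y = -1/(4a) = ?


a = 1.0030
1/(4a) = 0.2493
directrix: y = -0.2493 = -0.2493

y = -0.2493


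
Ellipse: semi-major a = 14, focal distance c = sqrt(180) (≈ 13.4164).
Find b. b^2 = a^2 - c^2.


b^2 = 14^2 - (sqrt(180))^2 = 196 - 180 = 16
b = sqrt(16) = 4

b = 4


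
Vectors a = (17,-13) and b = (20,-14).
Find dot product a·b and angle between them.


a·b = 17*20 - 13*(-14) = 340 + 182 = 522
|a| = sqrt(289+169) = 21.4009
|b| = sqrt(400+196) = 24.4131
cos(theta) = 522/(sqrt(458)*sqrt(596)) = 522/sqrt(272968) = 0.999113
theta = arccos(522/sqrt(272968)) = 2.4133 degrees

a·b = 522, theta = 2.4133 deg


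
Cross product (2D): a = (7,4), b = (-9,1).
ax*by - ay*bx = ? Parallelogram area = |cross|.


cross = 7*1 - 4*(-9) = 7 + 36 = 43
Parallelogram area = |43| = 43

cross = 43, parallelogram area = 43


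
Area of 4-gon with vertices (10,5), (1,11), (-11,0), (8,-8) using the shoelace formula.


sum(xi*y_{i+1}) = 10*11 + 1*0 - 11*(-8) + 8*5 = 238
sum(yi*x_{i+1}) = 5*1 + 11*(-11) + 0*8 - 8*10 = -196
Area = |238 + 196|/2 = 434/2 = 217.0000

217.0000 sq units


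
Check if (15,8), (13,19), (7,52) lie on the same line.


15*(19-52) + 13*(52-8) + 7*(8-19)
= -495 + 572 - 77 = 0

Yes, collinear (determinant = 0)


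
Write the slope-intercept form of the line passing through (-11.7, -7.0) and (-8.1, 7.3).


m = (14.3)/(3.6) = 3.9722
b = y1 - m*x1 = -7.0 - (14.3*(-11.7))/(3.6) = -7.0 + 46.4750 = 39.4750

y = 3.9722x + 39.4750


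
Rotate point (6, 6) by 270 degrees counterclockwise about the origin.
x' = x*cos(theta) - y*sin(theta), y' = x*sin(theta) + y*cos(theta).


cos(270) = 0, sin(270) = -1
x' = 6*0 - 6*(-1) = 6
y' = 6*(-1) + 6*0 = -6

(6, -6)


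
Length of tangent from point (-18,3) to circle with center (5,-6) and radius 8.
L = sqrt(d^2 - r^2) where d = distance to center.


d = sqrt((-18-5)^2 + (3+ 6)^2) = sqrt(529+81) = 24.6982
L = sqrt(610.0000 - 64) = sqrt(546.0000) = 23.3666

23.3666


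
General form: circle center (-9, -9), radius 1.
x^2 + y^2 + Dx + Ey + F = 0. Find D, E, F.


(x+ 9)^2 + (y+ 9)^2 = 1^2
D = -2h = 18, E = -2k = 18
F = h^2+k^2-r^2 = 81+81-1 = 161

D = 18, E = 18, F = 161


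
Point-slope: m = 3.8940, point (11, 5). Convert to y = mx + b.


y - 5 = 3.8940(x - 11)
y = 3.8940x + 5 - 3.8940*11
y = 3.8940x - 37.8340

y = 3.8940x - 37.8340


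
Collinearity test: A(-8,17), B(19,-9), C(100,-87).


-8*(-9+ 87) + 19*(-87-17) + 100*(17+ 9)
= -624 - 1976 + 2600 = 0

Yes, collinear (determinant = 0)


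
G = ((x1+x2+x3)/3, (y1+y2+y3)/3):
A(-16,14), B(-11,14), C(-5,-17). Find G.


Gx = (-16- 11- 5)/3 = -32/3 = -10.6667
Gy = (14+14- 17)/3 = 11/3 = 3.6667

G = (-10.6667, 3.6667)


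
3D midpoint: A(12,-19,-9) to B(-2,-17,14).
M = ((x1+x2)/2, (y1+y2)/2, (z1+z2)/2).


Mx = (12- 2)/2 = 5.0000
My = (-19- 17)/2 = -18.0000
Mz = (-9+14)/2 = 2.5000

M = (5.0000, -18.0000, 2.5000)


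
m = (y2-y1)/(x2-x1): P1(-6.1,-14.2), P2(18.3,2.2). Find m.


dy = 2.2 + 14.2 = 16.4
dx = 18.3 + 6.1 = 24.4
m = 16.4/24.4 = 0.6721

m = 0.6721


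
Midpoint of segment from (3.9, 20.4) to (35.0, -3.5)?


Mx = (3.9 + 35.0)/2 = 38.9/2 = 19.4500
My = (20.4 - 3.5)/2 = 16.9/2 = 8.4500

(19.4500, 8.4500)


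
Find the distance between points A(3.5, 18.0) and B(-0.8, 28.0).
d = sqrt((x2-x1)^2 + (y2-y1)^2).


dx = -0.8 - 3.5 = -4.3
dy = 28.0 - 18.0 = 10.0
d = sqrt(18.49 + 100.0) = sqrt(118.49) = 10.8853

10.8853


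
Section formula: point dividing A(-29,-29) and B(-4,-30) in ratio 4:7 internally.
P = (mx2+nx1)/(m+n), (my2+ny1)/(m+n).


Px = (4*(-4) + 7*(-29))/11 = -219/11 = -19.9091
Py = (4*(-30) + 7*(-29))/11 = -323/11 = -29.3636

P = (-19.9091, -29.3636)


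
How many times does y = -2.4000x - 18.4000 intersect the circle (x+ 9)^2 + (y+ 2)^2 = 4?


Substitute y = -2.4000x - 18.4000: (x+ 9)^2 + (-2.4000x- 18.4000+ 2)^2 = 4
Expand to Ax^2 + Bx + C = 0, where b-k = -16.4
A = 1+m^2 = 6.76
B = 2(m(b-k) - h) = 2(-2.4000*(-16.4) + 9) = 96.72
C = h^2 + (b-k)^2 - r^2 = 81 + 268.96 - 4 = 345.96
disc = B^2-4AC = 9354.7584 - 9354.7584 = 0
disc = 0

1 intersection point (tangent)
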